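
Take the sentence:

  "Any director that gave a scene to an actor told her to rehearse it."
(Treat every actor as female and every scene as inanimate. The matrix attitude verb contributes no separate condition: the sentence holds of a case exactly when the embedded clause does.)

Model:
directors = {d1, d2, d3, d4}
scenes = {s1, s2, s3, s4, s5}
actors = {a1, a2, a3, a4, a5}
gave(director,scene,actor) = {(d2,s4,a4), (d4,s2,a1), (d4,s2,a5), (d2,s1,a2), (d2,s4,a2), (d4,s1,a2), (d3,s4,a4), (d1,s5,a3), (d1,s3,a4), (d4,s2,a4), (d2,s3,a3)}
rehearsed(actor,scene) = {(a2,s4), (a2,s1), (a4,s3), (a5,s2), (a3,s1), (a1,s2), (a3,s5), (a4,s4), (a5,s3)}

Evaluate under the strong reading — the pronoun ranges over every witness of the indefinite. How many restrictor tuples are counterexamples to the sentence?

2

"her" takes "an actor" as antecedent and "it" takes "a scene"; both are donkey pronouns co-varying with the restrictor.
Strong reading: for every (d,s,a) with gave(d,s,a), rehearsed(a,s).
Restrictor triples: (d1,s3,a4)→rehearsed(a4,s3) ✓  (d1,s5,a3)→rehearsed(a3,s5) ✓  (d2,s1,a2)→rehearsed(a2,s1) ✓  (d2,s3,a3)→rehearsed(a3,s3) ✗  (d2,s4,a2)→rehearsed(a2,s4) ✓  (d2,s4,a4)→rehearsed(a4,s4) ✓  (d3,s4,a4)→rehearsed(a4,s4) ✓  (d4,s1,a2)→rehearsed(a2,s1) ✓  (d4,s2,a1)→rehearsed(a1,s2) ✓  (d4,s2,a4)→rehearsed(a4,s2) ✗  (d4,s2,a5)→rehearsed(a5,s2) ✓
Counterexamples (restrictor triples failing the scope): 2.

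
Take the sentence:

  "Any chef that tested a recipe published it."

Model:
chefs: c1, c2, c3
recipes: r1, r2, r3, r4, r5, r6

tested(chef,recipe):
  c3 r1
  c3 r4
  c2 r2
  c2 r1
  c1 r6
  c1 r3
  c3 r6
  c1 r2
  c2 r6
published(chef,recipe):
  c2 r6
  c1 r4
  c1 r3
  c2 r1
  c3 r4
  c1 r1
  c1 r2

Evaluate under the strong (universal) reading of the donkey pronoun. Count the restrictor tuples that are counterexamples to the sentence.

"it" takes "a recipe" as antecedent — a donkey pronoun bound across the clause boundary.
Strong reading: for every (c,r) with tested(c,r), published(c,r).
Restrictor pairs: (c1,r2) ✓  (c1,r3) ✓  (c1,r6) ✗  (c2,r1) ✓  (c2,r2) ✗  (c2,r6) ✓  (c3,r1) ✗  (c3,r4) ✓  (c3,r6) ✗
Counterexamples (restrictor pairs failing the scope): 4.

4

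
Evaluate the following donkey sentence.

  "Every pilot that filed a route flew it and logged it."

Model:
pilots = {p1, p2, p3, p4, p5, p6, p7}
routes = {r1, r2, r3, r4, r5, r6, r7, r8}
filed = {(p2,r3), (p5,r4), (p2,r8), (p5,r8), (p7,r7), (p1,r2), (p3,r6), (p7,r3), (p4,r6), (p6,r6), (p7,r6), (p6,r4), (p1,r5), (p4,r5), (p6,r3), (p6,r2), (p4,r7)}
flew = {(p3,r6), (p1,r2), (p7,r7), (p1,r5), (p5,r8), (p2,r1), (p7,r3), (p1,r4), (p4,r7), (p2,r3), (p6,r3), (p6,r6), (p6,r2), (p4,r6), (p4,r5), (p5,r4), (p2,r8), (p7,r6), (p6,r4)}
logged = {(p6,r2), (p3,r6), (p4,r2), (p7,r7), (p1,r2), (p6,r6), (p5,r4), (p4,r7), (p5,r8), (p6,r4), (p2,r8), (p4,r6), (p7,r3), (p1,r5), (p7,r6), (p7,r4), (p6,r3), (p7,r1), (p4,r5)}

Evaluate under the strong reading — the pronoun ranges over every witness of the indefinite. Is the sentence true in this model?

"it" takes "a route" as antecedent — a donkey pronoun bound across the clause boundary.
Strong reading: for every (p,r) with filed(p,r), flew(p,r) ∧ logged(p,r).
Restrictor pairs: (p1,r2) ✓  (p1,r5) ✓  (p2,r3) ✗  (p2,r8) ✓  (p3,r6) ✓  (p4,r5) ✓  (p4,r6) ✓  (p4,r7) ✓  (p5,r4) ✓  (p5,r8) ✓  (p6,r2) ✓  (p6,r3) ✓  (p6,r4) ✓  (p6,r6) ✓  (p7,r3) ✓  (p7,r6) ✓  (p7,r7) ✓
Counterexample: (p2,r3) is in filed but fails the scope.

False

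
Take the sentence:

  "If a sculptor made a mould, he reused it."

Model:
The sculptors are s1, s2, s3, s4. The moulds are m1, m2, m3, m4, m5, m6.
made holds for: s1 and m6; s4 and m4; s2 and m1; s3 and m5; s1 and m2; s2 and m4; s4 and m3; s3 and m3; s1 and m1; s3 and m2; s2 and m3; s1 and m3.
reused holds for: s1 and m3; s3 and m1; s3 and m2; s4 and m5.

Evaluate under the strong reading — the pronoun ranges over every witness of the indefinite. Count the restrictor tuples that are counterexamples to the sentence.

10

"it" takes "a mould" as antecedent — a donkey pronoun bound across the clause boundary.
Strong reading: for every (s,m) with made(s,m), reused(s,m).
Restrictor pairs: (s1,m1) ✗  (s1,m2) ✗  (s1,m3) ✓  (s1,m6) ✗  (s2,m1) ✗  (s2,m3) ✗  (s2,m4) ✗  (s3,m2) ✓  (s3,m3) ✗  (s3,m5) ✗  (s4,m3) ✗  (s4,m4) ✗
Counterexamples (restrictor pairs failing the scope): 10.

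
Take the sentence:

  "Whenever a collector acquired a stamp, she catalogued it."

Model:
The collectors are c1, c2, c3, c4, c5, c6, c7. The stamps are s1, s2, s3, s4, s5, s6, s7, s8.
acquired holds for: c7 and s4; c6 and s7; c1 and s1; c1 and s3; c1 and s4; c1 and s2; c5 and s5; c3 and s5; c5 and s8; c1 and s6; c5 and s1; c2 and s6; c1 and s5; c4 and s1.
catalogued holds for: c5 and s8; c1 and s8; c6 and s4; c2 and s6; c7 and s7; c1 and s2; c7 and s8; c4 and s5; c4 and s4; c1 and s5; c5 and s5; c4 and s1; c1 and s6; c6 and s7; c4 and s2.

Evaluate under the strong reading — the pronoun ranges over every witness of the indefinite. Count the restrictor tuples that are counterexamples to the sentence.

"it" takes "a stamp" as antecedent — a donkey pronoun bound across the clause boundary.
Strong reading: for every (c,s) with acquired(c,s), catalogued(c,s).
Restrictor pairs: (c1,s1) ✗  (c1,s2) ✓  (c1,s3) ✗  (c1,s4) ✗  (c1,s5) ✓  (c1,s6) ✓  (c2,s6) ✓  (c3,s5) ✗  (c4,s1) ✓  (c5,s1) ✗  (c5,s5) ✓  (c5,s8) ✓  (c6,s7) ✓  (c7,s4) ✗
Counterexamples (restrictor pairs failing the scope): 6.

6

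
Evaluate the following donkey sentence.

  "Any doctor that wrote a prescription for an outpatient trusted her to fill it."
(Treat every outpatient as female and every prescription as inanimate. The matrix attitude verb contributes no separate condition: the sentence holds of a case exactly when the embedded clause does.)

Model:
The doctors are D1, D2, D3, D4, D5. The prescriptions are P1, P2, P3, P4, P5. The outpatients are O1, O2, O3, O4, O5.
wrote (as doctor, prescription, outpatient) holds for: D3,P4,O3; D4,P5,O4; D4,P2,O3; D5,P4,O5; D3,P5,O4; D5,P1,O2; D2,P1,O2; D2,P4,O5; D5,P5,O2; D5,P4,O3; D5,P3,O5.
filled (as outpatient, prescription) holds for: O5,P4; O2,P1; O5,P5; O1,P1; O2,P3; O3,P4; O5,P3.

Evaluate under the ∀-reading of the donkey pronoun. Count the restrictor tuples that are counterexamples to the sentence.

4

"her" takes "an outpatient" as antecedent and "it" takes "a prescription"; both are donkey pronouns co-varying with the restrictor.
Strong reading: for every (d,p,o) with wrote(d,p,o), filled(o,p).
Restrictor triples: (D2,P1,O2)→filled(O2,P1) ✓  (D2,P4,O5)→filled(O5,P4) ✓  (D3,P4,O3)→filled(O3,P4) ✓  (D3,P5,O4)→filled(O4,P5) ✗  (D4,P2,O3)→filled(O3,P2) ✗  (D4,P5,O4)→filled(O4,P5) ✗  (D5,P1,O2)→filled(O2,P1) ✓  (D5,P3,O5)→filled(O5,P3) ✓  (D5,P4,O3)→filled(O3,P4) ✓  (D5,P4,O5)→filled(O5,P4) ✓  (D5,P5,O2)→filled(O2,P5) ✗
Counterexamples (restrictor triples failing the scope): 4.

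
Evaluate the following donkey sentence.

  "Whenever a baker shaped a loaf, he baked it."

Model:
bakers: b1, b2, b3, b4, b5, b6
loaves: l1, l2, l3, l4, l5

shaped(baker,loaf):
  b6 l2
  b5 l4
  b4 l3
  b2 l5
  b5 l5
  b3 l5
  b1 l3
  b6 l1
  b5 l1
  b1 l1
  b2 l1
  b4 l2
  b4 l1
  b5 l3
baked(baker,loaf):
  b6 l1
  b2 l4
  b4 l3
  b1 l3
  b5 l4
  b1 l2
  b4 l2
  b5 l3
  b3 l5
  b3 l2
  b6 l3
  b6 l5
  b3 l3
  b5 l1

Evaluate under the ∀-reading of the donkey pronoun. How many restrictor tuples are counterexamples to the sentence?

"it" takes "a loaf" as antecedent — a donkey pronoun bound across the clause boundary.
Strong reading: for every (b,l) with shaped(b,l), baked(b,l).
Restrictor pairs: (b1,l1) ✗  (b1,l3) ✓  (b2,l1) ✗  (b2,l5) ✗  (b3,l5) ✓  (b4,l1) ✗  (b4,l2) ✓  (b4,l3) ✓  (b5,l1) ✓  (b5,l3) ✓  (b5,l4) ✓  (b5,l5) ✗  (b6,l1) ✓  (b6,l2) ✗
Counterexamples (restrictor pairs failing the scope): 6.

6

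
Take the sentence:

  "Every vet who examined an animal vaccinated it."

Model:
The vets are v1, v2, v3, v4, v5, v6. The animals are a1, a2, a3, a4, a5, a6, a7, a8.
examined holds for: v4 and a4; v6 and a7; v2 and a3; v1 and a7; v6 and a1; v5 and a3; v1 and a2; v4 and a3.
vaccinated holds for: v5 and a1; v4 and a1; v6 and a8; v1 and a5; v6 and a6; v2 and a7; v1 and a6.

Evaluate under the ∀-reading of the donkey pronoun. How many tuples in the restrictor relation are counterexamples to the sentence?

"it" takes "an animal" as antecedent — a donkey pronoun bound across the clause boundary.
Strong reading: for every (v,a) with examined(v,a), vaccinated(v,a).
Restrictor pairs: (v1,a2) ✗  (v1,a7) ✗  (v2,a3) ✗  (v4,a3) ✗  (v4,a4) ✗  (v5,a3) ✗  (v6,a1) ✗  (v6,a7) ✗
Counterexamples (restrictor pairs failing the scope): 8.

8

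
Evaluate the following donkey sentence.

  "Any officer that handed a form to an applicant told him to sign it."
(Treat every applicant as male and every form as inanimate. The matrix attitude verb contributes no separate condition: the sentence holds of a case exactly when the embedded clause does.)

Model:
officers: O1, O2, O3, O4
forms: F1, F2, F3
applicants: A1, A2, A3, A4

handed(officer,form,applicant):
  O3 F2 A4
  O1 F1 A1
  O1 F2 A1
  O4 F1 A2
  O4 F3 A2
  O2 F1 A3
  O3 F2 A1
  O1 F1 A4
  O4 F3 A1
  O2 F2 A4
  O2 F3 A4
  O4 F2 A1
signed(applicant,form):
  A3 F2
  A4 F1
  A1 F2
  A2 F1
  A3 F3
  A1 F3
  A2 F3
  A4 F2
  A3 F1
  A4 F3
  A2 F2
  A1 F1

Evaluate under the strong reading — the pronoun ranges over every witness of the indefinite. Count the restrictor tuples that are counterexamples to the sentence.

0

"him" takes "an applicant" as antecedent and "it" takes "a form"; both are donkey pronouns co-varying with the restrictor.
Strong reading: for every (o,f,a) with handed(o,f,a), signed(a,f).
Restrictor triples: (O1,F1,A1)→signed(A1,F1) ✓  (O1,F1,A4)→signed(A4,F1) ✓  (O1,F2,A1)→signed(A1,F2) ✓  (O2,F1,A3)→signed(A3,F1) ✓  (O2,F2,A4)→signed(A4,F2) ✓  (O2,F3,A4)→signed(A4,F3) ✓  (O3,F2,A1)→signed(A1,F2) ✓  (O3,F2,A4)→signed(A4,F2) ✓  (O4,F1,A2)→signed(A2,F1) ✓  (O4,F2,A1)→signed(A1,F2) ✓  (O4,F3,A1)→signed(A1,F3) ✓  (O4,F3,A2)→signed(A2,F3) ✓
Counterexamples (restrictor triples failing the scope): 0.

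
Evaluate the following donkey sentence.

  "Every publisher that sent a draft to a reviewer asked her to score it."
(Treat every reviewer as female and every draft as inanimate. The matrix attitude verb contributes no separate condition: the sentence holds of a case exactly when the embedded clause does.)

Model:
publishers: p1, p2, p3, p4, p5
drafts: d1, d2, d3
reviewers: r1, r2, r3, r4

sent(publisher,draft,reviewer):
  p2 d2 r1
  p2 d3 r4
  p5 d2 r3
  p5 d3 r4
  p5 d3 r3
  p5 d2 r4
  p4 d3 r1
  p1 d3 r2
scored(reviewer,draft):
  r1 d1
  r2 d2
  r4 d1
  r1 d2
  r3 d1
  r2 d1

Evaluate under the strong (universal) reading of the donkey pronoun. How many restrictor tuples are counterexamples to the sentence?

7

"her" takes "a reviewer" as antecedent and "it" takes "a draft"; both are donkey pronouns co-varying with the restrictor.
Strong reading: for every (p,d,r) with sent(p,d,r), scored(r,d).
Restrictor triples: (p1,d3,r2)→scored(r2,d3) ✗  (p2,d2,r1)→scored(r1,d2) ✓  (p2,d3,r4)→scored(r4,d3) ✗  (p4,d3,r1)→scored(r1,d3) ✗  (p5,d2,r3)→scored(r3,d2) ✗  (p5,d2,r4)→scored(r4,d2) ✗  (p5,d3,r3)→scored(r3,d3) ✗  (p5,d3,r4)→scored(r4,d3) ✗
Counterexamples (restrictor triples failing the scope): 7.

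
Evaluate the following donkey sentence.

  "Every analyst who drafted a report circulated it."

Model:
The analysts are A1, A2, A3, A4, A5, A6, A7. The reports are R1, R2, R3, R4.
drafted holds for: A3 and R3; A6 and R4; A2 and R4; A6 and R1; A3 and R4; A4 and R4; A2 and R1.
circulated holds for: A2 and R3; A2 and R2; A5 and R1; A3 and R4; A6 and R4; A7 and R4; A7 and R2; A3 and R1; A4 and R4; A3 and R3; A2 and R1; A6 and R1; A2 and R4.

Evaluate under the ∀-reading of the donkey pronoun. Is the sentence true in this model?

"it" takes "a report" as antecedent — a donkey pronoun bound across the clause boundary.
Strong reading: for every (a,r) with drafted(a,r), circulated(a,r).
Restrictor pairs: (A2,R1) ✓  (A2,R4) ✓  (A3,R3) ✓  (A3,R4) ✓  (A4,R4) ✓  (A6,R1) ✓  (A6,R4) ✓
Every restrictor pair satisfies the scope.

True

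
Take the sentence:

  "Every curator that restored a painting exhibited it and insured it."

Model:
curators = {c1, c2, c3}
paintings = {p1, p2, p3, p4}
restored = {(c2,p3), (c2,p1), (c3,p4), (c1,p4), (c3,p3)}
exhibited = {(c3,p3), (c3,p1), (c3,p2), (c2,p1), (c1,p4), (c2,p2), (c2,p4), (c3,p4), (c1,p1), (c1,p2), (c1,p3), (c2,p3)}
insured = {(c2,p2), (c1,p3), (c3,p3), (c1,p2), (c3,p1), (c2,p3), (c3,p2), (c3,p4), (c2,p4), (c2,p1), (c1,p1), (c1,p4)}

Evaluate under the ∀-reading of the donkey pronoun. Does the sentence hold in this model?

"it" takes "a painting" as antecedent — a donkey pronoun bound across the clause boundary.
Strong reading: for every (c,p) with restored(c,p), exhibited(c,p) ∧ insured(c,p).
Restrictor pairs: (c1,p4) ✓  (c2,p1) ✓  (c2,p3) ✓  (c3,p3) ✓  (c3,p4) ✓
Every restrictor pair satisfies the scope.

True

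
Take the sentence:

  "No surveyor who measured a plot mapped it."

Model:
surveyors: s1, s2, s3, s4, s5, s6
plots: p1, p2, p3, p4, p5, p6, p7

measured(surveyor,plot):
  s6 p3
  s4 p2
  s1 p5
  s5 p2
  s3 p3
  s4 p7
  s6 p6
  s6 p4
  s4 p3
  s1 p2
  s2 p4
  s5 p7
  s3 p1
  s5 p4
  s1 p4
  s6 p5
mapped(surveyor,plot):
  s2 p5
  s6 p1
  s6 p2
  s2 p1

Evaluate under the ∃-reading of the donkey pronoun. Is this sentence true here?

True

"it" takes "a plot" as antecedent — a donkey pronoun bound across the clause boundary.
Truth condition: for no (s,p) with measured(s,p) does mapped(s,p) hold.
Restrictor pairs — does the scope hold? (s1,p2):fails  (s1,p4):fails  (s1,p5):fails  (s2,p4):fails  (s3,p1):fails  (s3,p3):fails  (s4,p2):fails  (s4,p3):fails  (s4,p7):fails  (s5,p2):fails  (s5,p4):fails  (s5,p7):fails  (s6,p3):fails  (s6,p4):fails  (s6,p5):fails  (s6,p6):fails
Scope holds for no restrictor pair, so the sentence is true.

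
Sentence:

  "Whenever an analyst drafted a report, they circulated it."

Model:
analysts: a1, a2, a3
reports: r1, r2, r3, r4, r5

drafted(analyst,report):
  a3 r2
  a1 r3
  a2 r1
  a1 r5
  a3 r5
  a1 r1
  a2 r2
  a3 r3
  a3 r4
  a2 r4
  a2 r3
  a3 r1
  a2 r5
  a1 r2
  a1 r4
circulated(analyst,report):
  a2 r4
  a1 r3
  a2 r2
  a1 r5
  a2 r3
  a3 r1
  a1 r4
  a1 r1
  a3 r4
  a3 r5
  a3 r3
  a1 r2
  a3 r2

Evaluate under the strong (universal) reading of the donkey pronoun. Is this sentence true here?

False

"it" takes "a report" as antecedent — a donkey pronoun bound across the clause boundary.
Strong reading: for every (a,r) with drafted(a,r), circulated(a,r).
Restrictor pairs: (a1,r1) ✓  (a1,r2) ✓  (a1,r3) ✓  (a1,r4) ✓  (a1,r5) ✓  (a2,r1) ✗  (a2,r2) ✓  (a2,r3) ✓  (a2,r4) ✓  (a2,r5) ✗  (a3,r1) ✓  (a3,r2) ✓  (a3,r3) ✓  (a3,r4) ✓  (a3,r5) ✓
Counterexample: (a2,r1) is in drafted but fails the scope.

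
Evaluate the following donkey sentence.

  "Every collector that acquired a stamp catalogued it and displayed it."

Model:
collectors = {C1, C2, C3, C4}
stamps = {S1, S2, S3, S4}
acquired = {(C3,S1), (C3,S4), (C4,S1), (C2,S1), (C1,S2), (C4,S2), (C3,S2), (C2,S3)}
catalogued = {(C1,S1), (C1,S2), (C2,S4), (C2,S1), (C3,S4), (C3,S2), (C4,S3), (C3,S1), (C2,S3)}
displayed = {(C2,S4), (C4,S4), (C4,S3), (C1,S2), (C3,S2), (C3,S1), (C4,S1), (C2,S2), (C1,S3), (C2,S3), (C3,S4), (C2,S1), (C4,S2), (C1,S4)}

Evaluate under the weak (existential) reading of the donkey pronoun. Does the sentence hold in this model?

False

"it" takes "a stamp" as antecedent — a donkey pronoun bound across the clause boundary.
Weak reading: every collector c with some acquired-stamp has at least one acquired-stamp s such that catalogued(c,s) ∧ displayed(c,s).
Per collector: C1:✓  C2:✓  C3:✓  C4:✗
C4 has no witness among its acquired-stamps.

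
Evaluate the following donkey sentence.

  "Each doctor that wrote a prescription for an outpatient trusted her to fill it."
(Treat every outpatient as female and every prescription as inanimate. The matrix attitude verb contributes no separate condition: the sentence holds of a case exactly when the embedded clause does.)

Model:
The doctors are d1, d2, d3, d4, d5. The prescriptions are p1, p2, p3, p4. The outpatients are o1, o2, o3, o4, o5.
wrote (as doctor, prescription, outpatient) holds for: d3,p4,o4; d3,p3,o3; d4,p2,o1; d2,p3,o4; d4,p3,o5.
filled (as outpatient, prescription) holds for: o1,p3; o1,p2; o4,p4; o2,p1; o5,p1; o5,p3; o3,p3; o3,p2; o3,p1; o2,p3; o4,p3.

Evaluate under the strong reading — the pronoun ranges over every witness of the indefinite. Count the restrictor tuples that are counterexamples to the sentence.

0

"her" takes "an outpatient" as antecedent and "it" takes "a prescription"; both are donkey pronouns co-varying with the restrictor.
Strong reading: for every (d,p,o) with wrote(d,p,o), filled(o,p).
Restrictor triples: (d2,p3,o4)→filled(o4,p3) ✓  (d3,p3,o3)→filled(o3,p3) ✓  (d3,p4,o4)→filled(o4,p4) ✓  (d4,p2,o1)→filled(o1,p2) ✓  (d4,p3,o5)→filled(o5,p3) ✓
Counterexamples (restrictor triples failing the scope): 0.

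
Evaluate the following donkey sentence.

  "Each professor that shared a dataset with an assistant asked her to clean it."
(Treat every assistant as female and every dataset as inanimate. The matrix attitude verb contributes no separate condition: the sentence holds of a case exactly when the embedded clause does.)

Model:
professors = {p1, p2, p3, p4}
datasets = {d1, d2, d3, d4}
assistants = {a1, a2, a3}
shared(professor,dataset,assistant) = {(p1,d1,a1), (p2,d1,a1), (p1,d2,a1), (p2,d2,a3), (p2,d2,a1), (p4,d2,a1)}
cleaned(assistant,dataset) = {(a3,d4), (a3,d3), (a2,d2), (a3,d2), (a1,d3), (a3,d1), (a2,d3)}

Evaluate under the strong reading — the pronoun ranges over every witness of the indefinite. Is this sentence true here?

"her" takes "an assistant" as antecedent and "it" takes "a dataset"; both are donkey pronouns co-varying with the restrictor.
Strong reading: for every (p,d,a) with shared(p,d,a), cleaned(a,d).
Restrictor triples: (p1,d1,a1)→cleaned(a1,d1) ✗  (p1,d2,a1)→cleaned(a1,d2) ✗  (p2,d1,a1)→cleaned(a1,d1) ✗  (p2,d2,a1)→cleaned(a1,d2) ✗  (p2,d2,a3)→cleaned(a3,d2) ✓  (p4,d2,a1)→cleaned(a1,d2) ✗
Counterexample: (p1,d1,a1) — cleaned(a1,d1) does not hold.

False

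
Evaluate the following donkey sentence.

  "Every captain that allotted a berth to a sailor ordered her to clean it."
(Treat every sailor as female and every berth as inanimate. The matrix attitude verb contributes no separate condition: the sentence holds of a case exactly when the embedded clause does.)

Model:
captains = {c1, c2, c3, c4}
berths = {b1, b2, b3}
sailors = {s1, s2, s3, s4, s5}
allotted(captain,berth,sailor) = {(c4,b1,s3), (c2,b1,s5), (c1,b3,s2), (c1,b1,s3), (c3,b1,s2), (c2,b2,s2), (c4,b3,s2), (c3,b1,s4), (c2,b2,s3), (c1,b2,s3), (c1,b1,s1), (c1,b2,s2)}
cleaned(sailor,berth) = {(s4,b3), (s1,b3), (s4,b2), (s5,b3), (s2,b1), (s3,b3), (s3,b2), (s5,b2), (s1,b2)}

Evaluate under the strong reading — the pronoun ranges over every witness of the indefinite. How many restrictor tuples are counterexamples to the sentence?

"her" takes "a sailor" as antecedent and "it" takes "a berth"; both are donkey pronouns co-varying with the restrictor.
Strong reading: for every (c,b,s) with allotted(c,b,s), cleaned(s,b).
Restrictor triples: (c1,b1,s1)→cleaned(s1,b1) ✗  (c1,b1,s3)→cleaned(s3,b1) ✗  (c1,b2,s2)→cleaned(s2,b2) ✗  (c1,b2,s3)→cleaned(s3,b2) ✓  (c1,b3,s2)→cleaned(s2,b3) ✗  (c2,b1,s5)→cleaned(s5,b1) ✗  (c2,b2,s2)→cleaned(s2,b2) ✗  (c2,b2,s3)→cleaned(s3,b2) ✓  (c3,b1,s2)→cleaned(s2,b1) ✓  (c3,b1,s4)→cleaned(s4,b1) ✗  (c4,b1,s3)→cleaned(s3,b1) ✗  (c4,b3,s2)→cleaned(s2,b3) ✗
Counterexamples (restrictor triples failing the scope): 9.

9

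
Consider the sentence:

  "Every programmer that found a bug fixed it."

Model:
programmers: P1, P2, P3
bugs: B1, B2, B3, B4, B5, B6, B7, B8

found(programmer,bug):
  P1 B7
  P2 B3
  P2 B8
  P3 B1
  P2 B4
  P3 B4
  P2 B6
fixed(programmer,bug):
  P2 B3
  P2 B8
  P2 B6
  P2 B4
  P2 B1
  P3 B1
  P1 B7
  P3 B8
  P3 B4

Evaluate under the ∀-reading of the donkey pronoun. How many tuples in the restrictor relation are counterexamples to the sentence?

"it" takes "a bug" as antecedent — a donkey pronoun bound across the clause boundary.
Strong reading: for every (p,b) with found(p,b), fixed(p,b).
Restrictor pairs: (P1,B7) ✓  (P2,B3) ✓  (P2,B4) ✓  (P2,B6) ✓  (P2,B8) ✓  (P3,B1) ✓  (P3,B4) ✓
Counterexamples (restrictor pairs failing the scope): 0.

0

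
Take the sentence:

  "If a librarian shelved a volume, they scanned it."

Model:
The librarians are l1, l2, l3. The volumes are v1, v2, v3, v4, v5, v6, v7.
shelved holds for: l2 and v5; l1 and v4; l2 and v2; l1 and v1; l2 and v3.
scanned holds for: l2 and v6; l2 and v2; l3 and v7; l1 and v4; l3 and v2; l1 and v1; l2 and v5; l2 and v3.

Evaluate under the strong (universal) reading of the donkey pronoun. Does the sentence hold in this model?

True

"it" takes "a volume" as antecedent — a donkey pronoun bound across the clause boundary.
Strong reading: for every (l,v) with shelved(l,v), scanned(l,v).
Restrictor pairs: (l1,v1) ✓  (l1,v4) ✓  (l2,v2) ✓  (l2,v3) ✓  (l2,v5) ✓
Every restrictor pair satisfies the scope.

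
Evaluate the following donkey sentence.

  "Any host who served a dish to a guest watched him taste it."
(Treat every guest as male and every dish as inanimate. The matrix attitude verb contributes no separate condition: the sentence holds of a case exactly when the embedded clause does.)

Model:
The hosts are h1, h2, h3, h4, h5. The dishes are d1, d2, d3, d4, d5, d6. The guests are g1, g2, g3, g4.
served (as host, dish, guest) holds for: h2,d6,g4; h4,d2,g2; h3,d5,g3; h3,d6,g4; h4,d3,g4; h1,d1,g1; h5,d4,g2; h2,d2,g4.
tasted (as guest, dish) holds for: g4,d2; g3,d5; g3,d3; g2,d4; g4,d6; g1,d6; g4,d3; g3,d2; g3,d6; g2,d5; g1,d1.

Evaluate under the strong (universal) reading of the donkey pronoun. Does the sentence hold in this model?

"him" takes "a guest" as antecedent and "it" takes "a dish"; both are donkey pronouns co-varying with the restrictor.
Strong reading: for every (h,d,g) with served(h,d,g), tasted(g,d).
Restrictor triples: (h1,d1,g1)→tasted(g1,d1) ✓  (h2,d2,g4)→tasted(g4,d2) ✓  (h2,d6,g4)→tasted(g4,d6) ✓  (h3,d5,g3)→tasted(g3,d5) ✓  (h3,d6,g4)→tasted(g4,d6) ✓  (h4,d2,g2)→tasted(g2,d2) ✗  (h4,d3,g4)→tasted(g4,d3) ✓  (h5,d4,g2)→tasted(g2,d4) ✓
Counterexample: (h4,d2,g2) — tasted(g2,d2) does not hold.

False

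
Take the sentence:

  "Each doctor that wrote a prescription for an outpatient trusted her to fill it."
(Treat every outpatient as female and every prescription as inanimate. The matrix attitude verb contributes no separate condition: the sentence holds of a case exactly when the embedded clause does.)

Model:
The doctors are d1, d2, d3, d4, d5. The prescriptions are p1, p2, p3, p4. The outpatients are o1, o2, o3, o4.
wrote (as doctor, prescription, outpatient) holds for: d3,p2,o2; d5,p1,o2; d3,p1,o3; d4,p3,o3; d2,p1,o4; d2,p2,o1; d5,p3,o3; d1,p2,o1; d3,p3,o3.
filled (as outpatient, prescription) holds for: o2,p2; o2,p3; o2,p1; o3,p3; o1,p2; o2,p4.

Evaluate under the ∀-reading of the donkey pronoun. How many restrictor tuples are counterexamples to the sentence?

"her" takes "an outpatient" as antecedent and "it" takes "a prescription"; both are donkey pronouns co-varying with the restrictor.
Strong reading: for every (d,p,o) with wrote(d,p,o), filled(o,p).
Restrictor triples: (d1,p2,o1)→filled(o1,p2) ✓  (d2,p1,o4)→filled(o4,p1) ✗  (d2,p2,o1)→filled(o1,p2) ✓  (d3,p1,o3)→filled(o3,p1) ✗  (d3,p2,o2)→filled(o2,p2) ✓  (d3,p3,o3)→filled(o3,p3) ✓  (d4,p3,o3)→filled(o3,p3) ✓  (d5,p1,o2)→filled(o2,p1) ✓  (d5,p3,o3)→filled(o3,p3) ✓
Counterexamples (restrictor triples failing the scope): 2.

2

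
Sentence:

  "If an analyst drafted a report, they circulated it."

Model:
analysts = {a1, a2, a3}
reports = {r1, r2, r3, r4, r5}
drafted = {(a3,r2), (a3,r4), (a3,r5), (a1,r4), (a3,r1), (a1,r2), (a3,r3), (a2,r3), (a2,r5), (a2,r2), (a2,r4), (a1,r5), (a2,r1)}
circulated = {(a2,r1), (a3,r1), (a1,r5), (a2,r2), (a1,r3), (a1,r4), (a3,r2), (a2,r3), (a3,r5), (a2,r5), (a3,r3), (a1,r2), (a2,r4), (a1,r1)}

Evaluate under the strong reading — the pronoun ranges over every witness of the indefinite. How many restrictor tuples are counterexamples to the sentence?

1

"it" takes "a report" as antecedent — a donkey pronoun bound across the clause boundary.
Strong reading: for every (a,r) with drafted(a,r), circulated(a,r).
Restrictor pairs: (a1,r2) ✓  (a1,r4) ✓  (a1,r5) ✓  (a2,r1) ✓  (a2,r2) ✓  (a2,r3) ✓  (a2,r4) ✓  (a2,r5) ✓  (a3,r1) ✓  (a3,r2) ✓  (a3,r3) ✓  (a3,r4) ✗  (a3,r5) ✓
Counterexamples (restrictor pairs failing the scope): 1.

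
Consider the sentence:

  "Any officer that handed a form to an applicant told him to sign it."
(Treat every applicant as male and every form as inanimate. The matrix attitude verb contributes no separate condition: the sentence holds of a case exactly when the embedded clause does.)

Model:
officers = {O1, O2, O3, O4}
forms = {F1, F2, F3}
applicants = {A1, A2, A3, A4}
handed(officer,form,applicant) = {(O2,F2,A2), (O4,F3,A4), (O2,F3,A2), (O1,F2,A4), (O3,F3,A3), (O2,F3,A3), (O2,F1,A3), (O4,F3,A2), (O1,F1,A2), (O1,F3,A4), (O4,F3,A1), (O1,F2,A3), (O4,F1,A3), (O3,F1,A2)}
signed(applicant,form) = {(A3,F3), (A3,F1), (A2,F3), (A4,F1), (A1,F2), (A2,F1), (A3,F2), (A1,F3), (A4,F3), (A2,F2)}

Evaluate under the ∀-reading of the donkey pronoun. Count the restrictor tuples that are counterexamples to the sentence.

1

"him" takes "an applicant" as antecedent and "it" takes "a form"; both are donkey pronouns co-varying with the restrictor.
Strong reading: for every (o,f,a) with handed(o,f,a), signed(a,f).
Restrictor triples: (O1,F1,A2)→signed(A2,F1) ✓  (O1,F2,A3)→signed(A3,F2) ✓  (O1,F2,A4)→signed(A4,F2) ✗  (O1,F3,A4)→signed(A4,F3) ✓  (O2,F1,A3)→signed(A3,F1) ✓  (O2,F2,A2)→signed(A2,F2) ✓  (O2,F3,A2)→signed(A2,F3) ✓  (O2,F3,A3)→signed(A3,F3) ✓  (O3,F1,A2)→signed(A2,F1) ✓  (O3,F3,A3)→signed(A3,F3) ✓  (O4,F1,A3)→signed(A3,F1) ✓  (O4,F3,A1)→signed(A1,F3) ✓  (O4,F3,A2)→signed(A2,F3) ✓  (O4,F3,A4)→signed(A4,F3) ✓
Counterexamples (restrictor triples failing the scope): 1.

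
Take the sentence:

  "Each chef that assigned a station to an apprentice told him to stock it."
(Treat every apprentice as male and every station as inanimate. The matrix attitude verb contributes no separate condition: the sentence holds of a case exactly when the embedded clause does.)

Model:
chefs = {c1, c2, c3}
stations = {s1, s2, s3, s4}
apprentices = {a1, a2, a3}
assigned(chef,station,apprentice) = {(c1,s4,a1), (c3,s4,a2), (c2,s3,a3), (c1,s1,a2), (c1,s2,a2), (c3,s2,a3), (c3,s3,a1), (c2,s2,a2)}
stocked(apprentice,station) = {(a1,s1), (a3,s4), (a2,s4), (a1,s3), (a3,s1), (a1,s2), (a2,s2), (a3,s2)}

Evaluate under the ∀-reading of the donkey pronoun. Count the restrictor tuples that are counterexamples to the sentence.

"him" takes "an apprentice" as antecedent and "it" takes "a station"; both are donkey pronouns co-varying with the restrictor.
Strong reading: for every (c,s,a) with assigned(c,s,a), stocked(a,s).
Restrictor triples: (c1,s1,a2)→stocked(a2,s1) ✗  (c1,s2,a2)→stocked(a2,s2) ✓  (c1,s4,a1)→stocked(a1,s4) ✗  (c2,s2,a2)→stocked(a2,s2) ✓  (c2,s3,a3)→stocked(a3,s3) ✗  (c3,s2,a3)→stocked(a3,s2) ✓  (c3,s3,a1)→stocked(a1,s3) ✓  (c3,s4,a2)→stocked(a2,s4) ✓
Counterexamples (restrictor triples failing the scope): 3.

3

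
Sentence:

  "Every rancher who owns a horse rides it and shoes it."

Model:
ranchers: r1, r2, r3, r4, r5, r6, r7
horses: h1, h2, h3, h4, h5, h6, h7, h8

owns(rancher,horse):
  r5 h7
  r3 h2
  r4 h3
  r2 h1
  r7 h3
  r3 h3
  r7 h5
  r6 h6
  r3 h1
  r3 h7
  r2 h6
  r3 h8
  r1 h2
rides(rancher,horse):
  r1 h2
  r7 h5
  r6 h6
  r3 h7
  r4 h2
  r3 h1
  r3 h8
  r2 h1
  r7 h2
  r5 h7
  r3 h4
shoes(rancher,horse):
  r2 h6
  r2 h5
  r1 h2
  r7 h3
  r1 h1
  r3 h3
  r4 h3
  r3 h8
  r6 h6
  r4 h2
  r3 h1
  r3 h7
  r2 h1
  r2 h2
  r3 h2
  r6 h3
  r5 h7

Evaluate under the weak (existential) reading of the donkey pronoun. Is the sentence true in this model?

"it" takes "a horse" as antecedent — a donkey pronoun bound across the clause boundary.
Weak reading: every rancher r with some owns-horse has at least one owns-horse h such that rides(r,h) ∧ shoes(r,h).
Per rancher: r1:✓  r2:✓  r3:✓  r4:✗  r5:✓  r6:✓  r7:✗
r4 has no witness among its owns-horses.

False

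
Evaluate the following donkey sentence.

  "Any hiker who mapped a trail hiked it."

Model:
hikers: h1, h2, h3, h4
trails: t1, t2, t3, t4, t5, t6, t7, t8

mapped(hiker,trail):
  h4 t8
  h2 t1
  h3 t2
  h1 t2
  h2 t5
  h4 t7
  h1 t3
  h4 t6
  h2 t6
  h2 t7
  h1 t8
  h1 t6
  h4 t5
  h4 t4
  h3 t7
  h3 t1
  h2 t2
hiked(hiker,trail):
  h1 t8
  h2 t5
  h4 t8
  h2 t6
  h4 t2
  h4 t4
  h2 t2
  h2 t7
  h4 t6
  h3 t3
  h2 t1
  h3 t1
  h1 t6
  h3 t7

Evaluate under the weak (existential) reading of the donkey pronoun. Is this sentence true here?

True

"it" takes "a trail" as antecedent — a donkey pronoun bound across the clause boundary.
Weak reading: every hiker h with some mapped-trail has at least one mapped-trail t such that hiked(h,t).
Per hiker: h1:✓  h2:✓  h3:✓  h4:✓
Every hiker in the restrictor has a witness.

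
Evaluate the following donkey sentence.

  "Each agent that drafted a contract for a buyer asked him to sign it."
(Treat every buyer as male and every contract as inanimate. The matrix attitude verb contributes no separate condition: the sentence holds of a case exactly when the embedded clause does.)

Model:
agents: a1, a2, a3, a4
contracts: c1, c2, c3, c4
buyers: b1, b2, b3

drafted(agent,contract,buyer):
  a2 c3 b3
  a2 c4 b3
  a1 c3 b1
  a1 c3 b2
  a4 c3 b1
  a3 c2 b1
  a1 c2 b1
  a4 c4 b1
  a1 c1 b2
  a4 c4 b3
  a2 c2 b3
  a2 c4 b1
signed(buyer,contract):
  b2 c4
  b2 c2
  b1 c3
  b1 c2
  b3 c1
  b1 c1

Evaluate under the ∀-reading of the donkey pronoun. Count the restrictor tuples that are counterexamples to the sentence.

"him" takes "a buyer" as antecedent and "it" takes "a contract"; both are donkey pronouns co-varying with the restrictor.
Strong reading: for every (a,c,b) with drafted(a,c,b), signed(b,c).
Restrictor triples: (a1,c1,b2)→signed(b2,c1) ✗  (a1,c2,b1)→signed(b1,c2) ✓  (a1,c3,b1)→signed(b1,c3) ✓  (a1,c3,b2)→signed(b2,c3) ✗  (a2,c2,b3)→signed(b3,c2) ✗  (a2,c3,b3)→signed(b3,c3) ✗  (a2,c4,b1)→signed(b1,c4) ✗  (a2,c4,b3)→signed(b3,c4) ✗  (a3,c2,b1)→signed(b1,c2) ✓  (a4,c3,b1)→signed(b1,c3) ✓  (a4,c4,b1)→signed(b1,c4) ✗  (a4,c4,b3)→signed(b3,c4) ✗
Counterexamples (restrictor triples failing the scope): 8.

8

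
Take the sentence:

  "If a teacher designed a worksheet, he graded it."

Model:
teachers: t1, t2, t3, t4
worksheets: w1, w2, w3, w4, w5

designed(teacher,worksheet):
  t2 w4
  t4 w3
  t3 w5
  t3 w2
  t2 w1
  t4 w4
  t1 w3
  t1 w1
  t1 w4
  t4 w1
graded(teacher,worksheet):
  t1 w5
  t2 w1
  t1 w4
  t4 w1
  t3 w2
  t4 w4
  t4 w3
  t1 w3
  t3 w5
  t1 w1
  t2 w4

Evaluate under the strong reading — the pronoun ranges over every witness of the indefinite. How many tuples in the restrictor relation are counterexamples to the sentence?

0

"it" takes "a worksheet" as antecedent — a donkey pronoun bound across the clause boundary.
Strong reading: for every (t,w) with designed(t,w), graded(t,w).
Restrictor pairs: (t1,w1) ✓  (t1,w3) ✓  (t1,w4) ✓  (t2,w1) ✓  (t2,w4) ✓  (t3,w2) ✓  (t3,w5) ✓  (t4,w1) ✓  (t4,w3) ✓  (t4,w4) ✓
Counterexamples (restrictor pairs failing the scope): 0.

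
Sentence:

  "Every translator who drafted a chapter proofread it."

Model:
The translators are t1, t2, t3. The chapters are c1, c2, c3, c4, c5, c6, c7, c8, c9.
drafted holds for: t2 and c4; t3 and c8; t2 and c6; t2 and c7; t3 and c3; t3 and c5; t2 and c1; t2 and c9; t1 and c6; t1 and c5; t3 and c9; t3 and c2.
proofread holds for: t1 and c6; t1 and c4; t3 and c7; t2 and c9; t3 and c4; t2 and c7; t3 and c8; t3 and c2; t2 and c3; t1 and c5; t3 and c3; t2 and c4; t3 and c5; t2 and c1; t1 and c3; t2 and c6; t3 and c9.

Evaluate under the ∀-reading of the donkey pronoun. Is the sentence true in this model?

"it" takes "a chapter" as antecedent — a donkey pronoun bound across the clause boundary.
Strong reading: for every (t,c) with drafted(t,c), proofread(t,c).
Restrictor pairs: (t1,c5) ✓  (t1,c6) ✓  (t2,c1) ✓  (t2,c4) ✓  (t2,c6) ✓  (t2,c7) ✓  (t2,c9) ✓  (t3,c2) ✓  (t3,c3) ✓  (t3,c5) ✓  (t3,c8) ✓  (t3,c9) ✓
Every restrictor pair satisfies the scope.

True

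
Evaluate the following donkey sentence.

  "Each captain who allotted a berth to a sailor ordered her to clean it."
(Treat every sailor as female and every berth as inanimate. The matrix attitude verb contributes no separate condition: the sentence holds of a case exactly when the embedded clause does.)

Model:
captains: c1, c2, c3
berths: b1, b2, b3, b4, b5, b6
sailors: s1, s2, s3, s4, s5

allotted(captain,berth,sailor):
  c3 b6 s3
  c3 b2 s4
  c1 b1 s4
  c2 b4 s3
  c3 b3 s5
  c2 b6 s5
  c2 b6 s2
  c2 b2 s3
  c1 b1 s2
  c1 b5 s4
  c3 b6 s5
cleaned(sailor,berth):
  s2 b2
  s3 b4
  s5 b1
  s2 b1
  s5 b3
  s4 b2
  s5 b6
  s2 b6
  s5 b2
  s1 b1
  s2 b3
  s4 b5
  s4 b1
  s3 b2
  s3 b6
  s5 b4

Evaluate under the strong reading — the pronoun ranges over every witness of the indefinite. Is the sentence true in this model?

"her" takes "a sailor" as antecedent and "it" takes "a berth"; both are donkey pronouns co-varying with the restrictor.
Strong reading: for every (c,b,s) with allotted(c,b,s), cleaned(s,b).
Restrictor triples: (c1,b1,s2)→cleaned(s2,b1) ✓  (c1,b1,s4)→cleaned(s4,b1) ✓  (c1,b5,s4)→cleaned(s4,b5) ✓  (c2,b2,s3)→cleaned(s3,b2) ✓  (c2,b4,s3)→cleaned(s3,b4) ✓  (c2,b6,s2)→cleaned(s2,b6) ✓  (c2,b6,s5)→cleaned(s5,b6) ✓  (c3,b2,s4)→cleaned(s4,b2) ✓  (c3,b3,s5)→cleaned(s5,b3) ✓  (c3,b6,s3)→cleaned(s3,b6) ✓  (c3,b6,s5)→cleaned(s5,b6) ✓
Every restrictor triple satisfies the scope.

True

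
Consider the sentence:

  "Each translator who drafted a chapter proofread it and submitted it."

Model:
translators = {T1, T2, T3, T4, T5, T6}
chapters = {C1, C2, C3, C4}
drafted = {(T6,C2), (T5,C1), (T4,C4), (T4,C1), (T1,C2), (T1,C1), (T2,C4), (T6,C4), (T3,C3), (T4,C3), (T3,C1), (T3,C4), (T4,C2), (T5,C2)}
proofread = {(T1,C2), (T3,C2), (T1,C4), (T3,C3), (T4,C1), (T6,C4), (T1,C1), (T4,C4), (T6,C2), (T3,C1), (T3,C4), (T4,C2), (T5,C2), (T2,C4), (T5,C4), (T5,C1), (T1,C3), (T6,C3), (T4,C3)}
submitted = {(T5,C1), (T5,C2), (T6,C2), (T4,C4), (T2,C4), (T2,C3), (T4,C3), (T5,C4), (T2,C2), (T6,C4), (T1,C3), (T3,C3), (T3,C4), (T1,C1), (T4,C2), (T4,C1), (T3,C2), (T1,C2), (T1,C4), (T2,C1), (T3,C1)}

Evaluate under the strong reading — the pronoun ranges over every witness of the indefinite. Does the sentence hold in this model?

True

"it" takes "a chapter" as antecedent — a donkey pronoun bound across the clause boundary.
Strong reading: for every (t,c) with drafted(t,c), proofread(t,c) ∧ submitted(t,c).
Restrictor pairs: (T1,C1) ✓  (T1,C2) ✓  (T2,C4) ✓  (T3,C1) ✓  (T3,C3) ✓  (T3,C4) ✓  (T4,C1) ✓  (T4,C2) ✓  (T4,C3) ✓  (T4,C4) ✓  (T5,C1) ✓  (T5,C2) ✓  (T6,C2) ✓  (T6,C4) ✓
Every restrictor pair satisfies the scope.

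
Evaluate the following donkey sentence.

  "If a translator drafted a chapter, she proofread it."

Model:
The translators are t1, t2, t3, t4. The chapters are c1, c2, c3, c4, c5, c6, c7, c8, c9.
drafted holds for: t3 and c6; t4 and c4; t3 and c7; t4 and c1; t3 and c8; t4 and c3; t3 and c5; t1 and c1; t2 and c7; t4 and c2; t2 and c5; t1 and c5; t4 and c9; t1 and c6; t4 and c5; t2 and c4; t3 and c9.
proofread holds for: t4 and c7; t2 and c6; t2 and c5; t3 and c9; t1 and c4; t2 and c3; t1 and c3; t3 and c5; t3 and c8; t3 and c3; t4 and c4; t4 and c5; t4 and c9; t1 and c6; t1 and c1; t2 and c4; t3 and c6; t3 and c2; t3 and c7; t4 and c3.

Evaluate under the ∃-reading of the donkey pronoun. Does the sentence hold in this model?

"it" takes "a chapter" as antecedent — a donkey pronoun bound across the clause boundary.
Weak reading: every translator t with some drafted-chapter has at least one drafted-chapter c such that proofread(t,c).
Per translator: t1:✓  t2:✓  t3:✓  t4:✓
Every translator in the restrictor has a witness.

True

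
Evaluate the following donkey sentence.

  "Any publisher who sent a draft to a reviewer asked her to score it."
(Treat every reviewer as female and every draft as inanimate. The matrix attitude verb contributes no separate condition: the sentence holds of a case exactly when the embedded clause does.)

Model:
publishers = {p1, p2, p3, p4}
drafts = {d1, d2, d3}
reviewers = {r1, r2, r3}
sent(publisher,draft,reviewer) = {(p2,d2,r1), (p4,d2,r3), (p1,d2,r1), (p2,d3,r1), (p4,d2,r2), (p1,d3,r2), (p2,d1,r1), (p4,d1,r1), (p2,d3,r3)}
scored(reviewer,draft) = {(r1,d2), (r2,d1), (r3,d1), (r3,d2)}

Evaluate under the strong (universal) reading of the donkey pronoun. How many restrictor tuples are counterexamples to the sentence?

"her" takes "a reviewer" as antecedent and "it" takes "a draft"; both are donkey pronouns co-varying with the restrictor.
Strong reading: for every (p,d,r) with sent(p,d,r), scored(r,d).
Restrictor triples: (p1,d2,r1)→scored(r1,d2) ✓  (p1,d3,r2)→scored(r2,d3) ✗  (p2,d1,r1)→scored(r1,d1) ✗  (p2,d2,r1)→scored(r1,d2) ✓  (p2,d3,r1)→scored(r1,d3) ✗  (p2,d3,r3)→scored(r3,d3) ✗  (p4,d1,r1)→scored(r1,d1) ✗  (p4,d2,r2)→scored(r2,d2) ✗  (p4,d2,r3)→scored(r3,d2) ✓
Counterexamples (restrictor triples failing the scope): 6.

6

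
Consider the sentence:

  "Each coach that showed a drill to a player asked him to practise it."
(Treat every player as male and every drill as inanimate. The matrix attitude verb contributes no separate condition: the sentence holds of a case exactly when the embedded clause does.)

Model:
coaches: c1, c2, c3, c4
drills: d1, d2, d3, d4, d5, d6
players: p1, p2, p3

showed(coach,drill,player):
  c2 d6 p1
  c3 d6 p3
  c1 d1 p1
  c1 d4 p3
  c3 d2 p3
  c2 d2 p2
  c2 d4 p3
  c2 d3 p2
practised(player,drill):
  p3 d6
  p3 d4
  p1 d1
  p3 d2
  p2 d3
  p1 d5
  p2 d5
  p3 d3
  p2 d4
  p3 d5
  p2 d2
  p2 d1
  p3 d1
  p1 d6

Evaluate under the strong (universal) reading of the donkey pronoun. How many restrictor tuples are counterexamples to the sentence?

"him" takes "a player" as antecedent and "it" takes "a drill"; both are donkey pronouns co-varying with the restrictor.
Strong reading: for every (c,d,p) with showed(c,d,p), practised(p,d).
Restrictor triples: (c1,d1,p1)→practised(p1,d1) ✓  (c1,d4,p3)→practised(p3,d4) ✓  (c2,d2,p2)→practised(p2,d2) ✓  (c2,d3,p2)→practised(p2,d3) ✓  (c2,d4,p3)→practised(p3,d4) ✓  (c2,d6,p1)→practised(p1,d6) ✓  (c3,d2,p3)→practised(p3,d2) ✓  (c3,d6,p3)→practised(p3,d6) ✓
Counterexamples (restrictor triples failing the scope): 0.

0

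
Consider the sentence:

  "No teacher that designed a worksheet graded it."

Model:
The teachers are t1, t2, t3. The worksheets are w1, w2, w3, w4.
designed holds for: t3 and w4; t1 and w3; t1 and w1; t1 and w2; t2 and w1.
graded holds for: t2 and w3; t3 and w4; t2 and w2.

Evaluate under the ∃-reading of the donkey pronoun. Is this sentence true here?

"it" takes "a worksheet" as antecedent — a donkey pronoun bound across the clause boundary.
Truth condition: for no (t,w) with designed(t,w) does graded(t,w) hold.
Restrictor pairs — does the scope hold? (t1,w1):fails  (t1,w2):fails  (t1,w3):fails  (t2,w1):fails  (t3,w4):holds
Scope holds for 1 pair(s), so the sentence is false.

False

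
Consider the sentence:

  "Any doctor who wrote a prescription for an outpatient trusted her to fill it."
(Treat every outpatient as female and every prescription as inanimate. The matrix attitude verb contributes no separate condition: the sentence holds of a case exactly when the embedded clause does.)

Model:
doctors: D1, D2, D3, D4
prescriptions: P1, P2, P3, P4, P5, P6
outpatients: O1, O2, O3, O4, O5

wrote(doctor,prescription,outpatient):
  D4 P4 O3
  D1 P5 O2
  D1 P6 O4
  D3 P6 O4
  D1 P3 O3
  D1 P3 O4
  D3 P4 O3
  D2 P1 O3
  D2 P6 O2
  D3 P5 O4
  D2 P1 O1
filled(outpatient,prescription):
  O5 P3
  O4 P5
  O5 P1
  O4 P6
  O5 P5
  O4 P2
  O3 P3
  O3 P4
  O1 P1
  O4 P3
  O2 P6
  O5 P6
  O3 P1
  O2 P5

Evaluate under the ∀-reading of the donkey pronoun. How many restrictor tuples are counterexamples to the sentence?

"her" takes "an outpatient" as antecedent and "it" takes "a prescription"; both are donkey pronouns co-varying with the restrictor.
Strong reading: for every (d,p,o) with wrote(d,p,o), filled(o,p).
Restrictor triples: (D1,P3,O3)→filled(O3,P3) ✓  (D1,P3,O4)→filled(O4,P3) ✓  (D1,P5,O2)→filled(O2,P5) ✓  (D1,P6,O4)→filled(O4,P6) ✓  (D2,P1,O1)→filled(O1,P1) ✓  (D2,P1,O3)→filled(O3,P1) ✓  (D2,P6,O2)→filled(O2,P6) ✓  (D3,P4,O3)→filled(O3,P4) ✓  (D3,P5,O4)→filled(O4,P5) ✓  (D3,P6,O4)→filled(O4,P6) ✓  (D4,P4,O3)→filled(O3,P4) ✓
Counterexamples (restrictor triples failing the scope): 0.

0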